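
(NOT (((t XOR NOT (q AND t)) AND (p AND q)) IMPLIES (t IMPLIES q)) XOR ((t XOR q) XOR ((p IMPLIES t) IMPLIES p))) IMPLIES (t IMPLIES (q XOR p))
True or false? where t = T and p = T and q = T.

F

q AND t = T AND T = T
NOT (q AND t) = NOT T = F
t XOR NOT (q AND t) = T XOR F = T
p AND q = T AND T = T
(t XOR NOT (q AND t)) AND (p AND q) = T AND T = T
t IMPLIES q = T IMPLIES T = T
((t XOR NOT (q AND t)) AND (p AND q)) IMPLIES (t IMPLIES q) = T IMPLIES T = T
NOT (((t XOR NOT (q AND t)) AND (p AND q)) IMPLIES (t IMPLIES q)) = NOT T = F
t XOR q = T XOR T = F
p IMPLIES t = T IMPLIES T = T
(p IMPLIES t) IMPLIES p = T IMPLIES T = T
(t XOR q) XOR ((p IMPLIES t) IMPLIES p) = F XOR T = T
NOT (((t XOR NOT (q AND t)) AND (p AND q)) IMPLIES (t IMPLIES q)) XOR ((t XOR q) XOR ((p IMPLIES t) IMPLIES p)) = F XOR T = T
q XOR p = T XOR T = F
t IMPLIES (q XOR p) = T IMPLIES F = F
(NOT (((t XOR NOT (q AND t)) AND (p AND q)) IMPLIES (t IMPLIES q)) XOR ((t XOR q) XOR ((p IMPLIES t) IMPLIES p))) IMPLIES (t IMPLIES (q XOR p)) = T IMPLIES F = F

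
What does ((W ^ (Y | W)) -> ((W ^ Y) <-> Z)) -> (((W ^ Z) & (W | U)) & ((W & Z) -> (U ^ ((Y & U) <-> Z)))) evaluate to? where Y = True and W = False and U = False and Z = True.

Y | W = True | False = True
W ^ (Y | W) = False ^ True = True
W ^ Y = False ^ True = True
(W ^ Y) <-> Z = True <-> True = True
(W ^ (Y | W)) -> ((W ^ Y) <-> Z) = True -> True = True
W ^ Z = False ^ True = True
W | U = False | False = False
(W ^ Z) & (W | U) = True & False = False
W & Z = False & True = False
Y & U = True & False = False
(Y & U) <-> Z = False <-> True = False
U ^ ((Y & U) <-> Z) = False ^ False = False
(W & Z) -> (U ^ ((Y & U) <-> Z)) = False -> False = True
((W ^ Z) & (W | U)) & ((W & Z) -> (U ^ ((Y & U) <-> Z))) = False & True = False
((W ^ (Y | W)) -> ((W ^ Y) <-> Z)) -> (((W ^ Z) & (W | U)) & ((W & Z) -> (U ^ ((Y & U) <-> Z)))) = True -> False = False

False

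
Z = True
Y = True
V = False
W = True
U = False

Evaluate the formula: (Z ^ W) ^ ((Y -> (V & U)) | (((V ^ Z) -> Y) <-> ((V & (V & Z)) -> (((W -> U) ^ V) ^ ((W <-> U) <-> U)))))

True

Z ^ W = True ^ True = False
V & U = False & False = False
Y -> (V & U) = True -> False = False
V ^ Z = False ^ True = True
(V ^ Z) -> Y = True -> True = True
V & Z = False & True = False
V & (V & Z) = False & False = False
W -> U = True -> False = False
(W -> U) ^ V = False ^ False = False
W <-> U = True <-> False = False
(W <-> U) <-> U = False <-> False = True
((W -> U) ^ V) ^ ((W <-> U) <-> U) = False ^ True = True
(V & (V & Z)) -> (((W -> U) ^ V) ^ ((W <-> U) <-> U)) = False -> True = True
((V ^ Z) -> Y) <-> ((V & (V & Z)) -> (((W -> U) ^ V) ^ ((W <-> U) <-> U))) = True <-> True = True
(Y -> (V & U)) | (((V ^ Z) -> Y) <-> ((V & (V & Z)) -> (((W -> U) ^ V) ^ ((W <-> U) <-> U)))) = False | True = True
(Z ^ W) ^ ((Y -> (V & U)) | (((V ^ Z) -> Y) <-> ((V & (V & Z)) -> (((W -> U) ^ V) ^ ((W <-> U) <-> U))))) = False ^ True = True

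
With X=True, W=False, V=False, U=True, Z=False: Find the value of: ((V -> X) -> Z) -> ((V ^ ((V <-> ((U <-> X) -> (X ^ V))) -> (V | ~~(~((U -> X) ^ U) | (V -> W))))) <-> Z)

True

V -> X = False -> True = True
(V -> X) -> Z = True -> False = False
U <-> X = True <-> True = True
X ^ V = True ^ False = True
(U <-> X) -> (X ^ V) = True -> True = True
V <-> ((U <-> X) -> (X ^ V)) = False <-> True = False
U -> X = True -> True = True
(U -> X) ^ U = True ^ True = False
~((U -> X) ^ U) = ~False = True
V -> W = False -> False = True
~((U -> X) ^ U) | (V -> W) = True | True = True
~(~((U -> X) ^ U) | (V -> W)) = ~True = False
~~(~((U -> X) ^ U) | (V -> W)) = ~False = True
V | ~~(~((U -> X) ^ U) | (V -> W)) = False | True = True
(V <-> ((U <-> X) -> (X ^ V))) -> (V | ~~(~((U -> X) ^ U) | (V -> W))) = False -> True = True
V ^ ((V <-> ((U <-> X) -> (X ^ V))) -> (V | ~~(~((U -> X) ^ U) | (V -> W)))) = False ^ True = True
(V ^ ((V <-> ((U <-> X) -> (X ^ V))) -> (V | ~~(~((U -> X) ^ U) | (V -> W))))) <-> Z = True <-> False = False
((V -> X) -> Z) -> ((V ^ ((V <-> ((U <-> X) -> (X ^ V))) -> (V | ~~(~((U -> X) ^ U) | (V -> W))))) <-> Z) = False -> False = True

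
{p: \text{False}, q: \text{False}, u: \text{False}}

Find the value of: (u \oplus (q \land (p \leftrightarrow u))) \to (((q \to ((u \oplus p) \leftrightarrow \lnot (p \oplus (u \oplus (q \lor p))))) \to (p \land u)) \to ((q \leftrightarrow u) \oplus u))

Substituting p=\text{False}, q=\text{False}, u=\text{False}:
p \leftrightarrow u = \text{False} \leftrightarrow \text{False} = \text{True}
q \land (p \leftrightarrow u) = \text{False} \land \text{True} = \text{False}
u \oplus (q \land (p \leftrightarrow u)) = \text{False} \oplus \text{False} = \text{False}
u \oplus p = \text{False} \oplus \text{False} = \text{False}
q \lor p = \text{False} \lor \text{False} = \text{False}
u \oplus (q \lor p) = \text{False} \oplus \text{False} = \text{False}
p \oplus (u \oplus (q \lor p)) = \text{False} \oplus \text{False} = \text{False}
\lnot (p \oplus (u \oplus (q \lor p))) = \lnot \text{False} = \text{True}
(u \oplus p) \leftrightarrow \lnot (p \oplus (u \oplus (q \lor p))) = \text{False} \leftrightarrow \text{True} = \text{False}
q \to ((u \oplus p) \leftrightarrow \lnot (p \oplus (u \oplus (q \lor p)))) = \text{False} \to \text{False} = \text{True}
p \land u = \text{False} \land \text{False} = \text{False}
(q \to ((u \oplus p) \leftrightarrow \lnot (p \oplus (u \oplus (q \lor p))))) \to (p \land u) = \text{True} \to \text{False} = \text{False}
q \leftrightarrow u = \text{False} \leftrightarrow \text{False} = \text{True}
(q \leftrightarrow u) \oplus u = \text{True} \oplus \text{False} = \text{True}
((q \to ((u \oplus p) \leftrightarrow \lnot (p \oplus (u \oplus (q \lor p))))) \to (p \land u)) \to ((q \leftrightarrow u) \oplus u) = \text{False} \to \text{True} = \text{True}
(u \oplus (q \land (p \leftrightarrow u))) \to (((q \to ((u \oplus p) \leftrightarrow \lnot (p \oplus (u \oplus (q \lor p))))) \to (p \land u)) \to ((q \leftrightarrow u) \oplus u)) = \text{False} \to \text{True} = \text{True}

\text{True}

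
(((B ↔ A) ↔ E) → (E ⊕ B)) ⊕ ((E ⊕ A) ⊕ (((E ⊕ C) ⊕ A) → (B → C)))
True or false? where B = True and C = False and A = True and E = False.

False

B ↔ A = True ↔ True = True
(B ↔ A) ↔ E = True ↔ False = False
E ⊕ B = False ⊕ True = True
((B ↔ A) ↔ E) → (E ⊕ B) = False → True = True
E ⊕ A = False ⊕ True = True
E ⊕ C = False ⊕ False = False
(E ⊕ C) ⊕ A = False ⊕ True = True
B → C = True → False = False
((E ⊕ C) ⊕ A) → (B → C) = True → False = False
(E ⊕ A) ⊕ (((E ⊕ C) ⊕ A) → (B → C)) = True ⊕ False = True
(((B ↔ A) ↔ E) → (E ⊕ B)) ⊕ ((E ⊕ A) ⊕ (((E ⊕ C) ⊕ A) → (B → C))) = True ⊕ True = False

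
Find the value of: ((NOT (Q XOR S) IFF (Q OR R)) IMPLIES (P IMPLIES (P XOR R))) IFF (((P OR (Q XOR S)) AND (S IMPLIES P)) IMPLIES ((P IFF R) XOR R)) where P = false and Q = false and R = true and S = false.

Q XOR S = false XOR false = false
NOT (Q XOR S) = NOT false = true
Q OR R = false OR true = true
NOT (Q XOR S) IFF (Q OR R) = true IFF true = true
P XOR R = false XOR true = true
P IMPLIES (P XOR R) = false IMPLIES true = true
(NOT (Q XOR S) IFF (Q OR R)) IMPLIES (P IMPLIES (P XOR R)) = true IMPLIES true = true
Q XOR S = false XOR false = false
P OR (Q XOR S) = false OR false = false
S IMPLIES P = false IMPLIES false = true
(P OR (Q XOR S)) AND (S IMPLIES P) = false AND true = false
P IFF R = false IFF true = false
(P IFF R) XOR R = false XOR true = true
((P OR (Q XOR S)) AND (S IMPLIES P)) IMPLIES ((P IFF R) XOR R) = false IMPLIES true = true
((NOT (Q XOR S) IFF (Q OR R)) IMPLIES (P IMPLIES (P XOR R))) IFF (((P OR (Q XOR S)) AND (S IMPLIES P)) IMPLIES ((P IFF R) XOR R)) = true IFF true = true

true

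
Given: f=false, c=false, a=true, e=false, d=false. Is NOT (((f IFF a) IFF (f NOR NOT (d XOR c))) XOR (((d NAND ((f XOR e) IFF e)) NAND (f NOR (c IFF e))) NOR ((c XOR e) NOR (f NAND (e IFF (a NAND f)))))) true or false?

f IFF a = false IFF true = false
d XOR c = false XOR false = false
NOT (d XOR c) = NOT false = true
f NOR NOT (d XOR c) = false NOR true = false
(f IFF a) IFF (f NOR NOT (d XOR c)) = false IFF false = true
f XOR e = false XOR false = false
(f XOR e) IFF e = false IFF false = true
d NAND ((f XOR e) IFF e) = false NAND true = true
c IFF e = false IFF false = true
f NOR (c IFF e) = false NOR true = false
(d NAND ((f XOR e) IFF e)) NAND (f NOR (c IFF e)) = true NAND false = true
c XOR e = false XOR false = false
a NAND f = true NAND false = true
e IFF (a NAND f) = false IFF true = false
f NAND (e IFF (a NAND f)) = false NAND false = true
(c XOR e) NOR (f NAND (e IFF (a NAND f))) = false NOR true = false
((d NAND ((f XOR e) IFF e)) NAND (f NOR (c IFF e))) NOR ((c XOR e) NOR (f NAND (e IFF (a NAND f)))) = true NOR false = false
((f IFF a) IFF (f NOR NOT (d XOR c))) XOR (((d NAND ((f XOR e) IFF e)) NAND (f NOR (c IFF e))) NOR ((c XOR e) NOR (f NAND (e IFF (a NAND f))))) = true XOR false = true
NOT (((f IFF a) IFF (f NOR NOT (d XOR c))) XOR (((d NAND ((f XOR e) IFF e)) NAND (f NOR (c IFF e))) NOR ((c XOR e) NOR (f NAND (e IFF (a NAND f)))))) = NOT true = false

false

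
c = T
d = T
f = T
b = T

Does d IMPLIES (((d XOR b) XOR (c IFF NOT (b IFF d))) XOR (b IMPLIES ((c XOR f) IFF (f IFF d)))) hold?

d XOR b = T XOR T = F
b IFF d = T IFF T = T
NOT (b IFF d) = NOT T = F
c IFF NOT (b IFF d) = T IFF F = F
(d XOR b) XOR (c IFF NOT (b IFF d)) = F XOR F = F
c XOR f = T XOR T = F
f IFF d = T IFF T = T
(c XOR f) IFF (f IFF d) = F IFF T = F
b IMPLIES ((c XOR f) IFF (f IFF d)) = T IMPLIES F = F
((d XOR b) XOR (c IFF NOT (b IFF d))) XOR (b IMPLIES ((c XOR f) IFF (f IFF d))) = F XOR F = F
d IMPLIES (((d XOR b) XOR (c IFF NOT (b IFF d))) XOR (b IMPLIES ((c XOR f) IFF (f IFF d)))) = T IMPLIES F = F

F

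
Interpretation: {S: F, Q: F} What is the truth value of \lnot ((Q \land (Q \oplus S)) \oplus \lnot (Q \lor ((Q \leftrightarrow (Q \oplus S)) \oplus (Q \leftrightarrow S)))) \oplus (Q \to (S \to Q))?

T

Q \oplus S = F \oplus F = F
Q \land (Q \oplus S) = F \land F = F
Q \oplus S = F \oplus F = F
Q \leftrightarrow (Q \oplus S) = F \leftrightarrow F = T
Q \leftrightarrow S = F \leftrightarrow F = T
(Q \leftrightarrow (Q \oplus S)) \oplus (Q \leftrightarrow S) = T \oplus T = F
Q \lor ((Q \leftrightarrow (Q \oplus S)) \oplus (Q \leftrightarrow S)) = F \lor F = F
\lnot (Q \lor ((Q \leftrightarrow (Q \oplus S)) \oplus (Q \leftrightarrow S))) = \lnot F = T
(Q \land (Q \oplus S)) \oplus \lnot (Q \lor ((Q \leftrightarrow (Q \oplus S)) \oplus (Q \leftrightarrow S))) = F \oplus T = T
\lnot ((Q \land (Q \oplus S)) \oplus \lnot (Q \lor ((Q \leftrightarrow (Q \oplus S)) \oplus (Q \leftrightarrow S)))) = \lnot T = F
S \to Q = F \to F = T
Q \to (S \to Q) = F \to T = T
\lnot ((Q \land (Q \oplus S)) \oplus \lnot (Q \lor ((Q \leftrightarrow (Q \oplus S)) \oplus (Q \leftrightarrow S)))) \oplus (Q \to (S \to Q)) = F \oplus T = T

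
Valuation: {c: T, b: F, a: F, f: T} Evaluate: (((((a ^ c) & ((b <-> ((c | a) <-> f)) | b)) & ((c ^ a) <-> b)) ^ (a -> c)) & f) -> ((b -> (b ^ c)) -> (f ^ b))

a ^ c = F ^ T = T
c | a = T | F = T
(c | a) <-> f = T <-> T = T
b <-> ((c | a) <-> f) = F <-> T = F
(b <-> ((c | a) <-> f)) | b = F | F = F
(a ^ c) & ((b <-> ((c | a) <-> f)) | b) = T & F = F
c ^ a = T ^ F = T
(c ^ a) <-> b = T <-> F = F
((a ^ c) & ((b <-> ((c | a) <-> f)) | b)) & ((c ^ a) <-> b) = F & F = F
a -> c = F -> T = T
(((a ^ c) & ((b <-> ((c | a) <-> f)) | b)) & ((c ^ a) <-> b)) ^ (a -> c) = F ^ T = T
((((a ^ c) & ((b <-> ((c | a) <-> f)) | b)) & ((c ^ a) <-> b)) ^ (a -> c)) & f = T & T = T
b ^ c = F ^ T = T
b -> (b ^ c) = F -> T = T
f ^ b = T ^ F = T
(b -> (b ^ c)) -> (f ^ b) = T -> T = T
(((((a ^ c) & ((b <-> ((c | a) <-> f)) | b)) & ((c ^ a) <-> b)) ^ (a -> c)) & f) -> ((b -> (b ^ c)) -> (f ^ b)) = T -> T = T

T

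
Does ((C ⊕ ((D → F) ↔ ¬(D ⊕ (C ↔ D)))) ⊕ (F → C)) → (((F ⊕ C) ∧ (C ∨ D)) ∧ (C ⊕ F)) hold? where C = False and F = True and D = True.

True

Substituting C=False, F=True, D=True:
D → F = True → True = True
C ↔ D = False ↔ True = False
D ⊕ (C ↔ D) = True ⊕ False = True
¬(D ⊕ (C ↔ D)) = ¬True = False
(D → F) ↔ ¬(D ⊕ (C ↔ D)) = True ↔ False = False
C ⊕ ((D → F) ↔ ¬(D ⊕ (C ↔ D))) = False ⊕ False = False
F → C = True → False = False
(C ⊕ ((D → F) ↔ ¬(D ⊕ (C ↔ D)))) ⊕ (F → C) = False ⊕ False = False
F ⊕ C = True ⊕ False = True
C ∨ D = False ∨ True = True
(F ⊕ C) ∧ (C ∨ D) = True ∧ True = True
C ⊕ F = False ⊕ True = True
((F ⊕ C) ∧ (C ∨ D)) ∧ (C ⊕ F) = True ∧ True = True
((C ⊕ ((D → F) ↔ ¬(D ⊕ (C ↔ D)))) ⊕ (F → C)) → (((F ⊕ C) ∧ (C ∨ D)) ∧ (C ⊕ F)) = False → True = True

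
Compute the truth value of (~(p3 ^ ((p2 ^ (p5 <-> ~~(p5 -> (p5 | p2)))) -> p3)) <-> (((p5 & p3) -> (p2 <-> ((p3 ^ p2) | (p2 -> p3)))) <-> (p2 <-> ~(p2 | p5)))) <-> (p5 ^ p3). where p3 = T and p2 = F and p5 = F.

F

p5 | p2 = F | F = F
p5 -> (p5 | p2) = F -> F = T
~(p5 -> (p5 | p2)) = ~T = F
~~(p5 -> (p5 | p2)) = ~F = T
p5 <-> ~~(p5 -> (p5 | p2)) = F <-> T = F
p2 ^ (p5 <-> ~~(p5 -> (p5 | p2))) = F ^ F = F
(p2 ^ (p5 <-> ~~(p5 -> (p5 | p2)))) -> p3 = F -> T = T
p3 ^ ((p2 ^ (p5 <-> ~~(p5 -> (p5 | p2)))) -> p3) = T ^ T = F
~(p3 ^ ((p2 ^ (p5 <-> ~~(p5 -> (p5 | p2)))) -> p3)) = ~F = T
p5 & p3 = F & T = F
p3 ^ p2 = T ^ F = T
p2 -> p3 = F -> T = T
(p3 ^ p2) | (p2 -> p3) = T | T = T
p2 <-> ((p3 ^ p2) | (p2 -> p3)) = F <-> T = F
(p5 & p3) -> (p2 <-> ((p3 ^ p2) | (p2 -> p3))) = F -> F = T
p2 | p5 = F | F = F
~(p2 | p5) = ~F = T
p2 <-> ~(p2 | p5) = F <-> T = F
((p5 & p3) -> (p2 <-> ((p3 ^ p2) | (p2 -> p3)))) <-> (p2 <-> ~(p2 | p5)) = T <-> F = F
~(p3 ^ ((p2 ^ (p5 <-> ~~(p5 -> (p5 | p2)))) -> p3)) <-> (((p5 & p3) -> (p2 <-> ((p3 ^ p2) | (p2 -> p3)))) <-> (p2 <-> ~(p2 | p5))) = T <-> F = F
p5 ^ p3 = F ^ T = T
(~(p3 ^ ((p2 ^ (p5 <-> ~~(p5 -> (p5 | p2)))) -> p3)) <-> (((p5 & p3) -> (p2 <-> ((p3 ^ p2) | (p2 -> p3)))) <-> (p2 <-> ~(p2 | p5)))) <-> (p5 ^ p3) = F <-> T = F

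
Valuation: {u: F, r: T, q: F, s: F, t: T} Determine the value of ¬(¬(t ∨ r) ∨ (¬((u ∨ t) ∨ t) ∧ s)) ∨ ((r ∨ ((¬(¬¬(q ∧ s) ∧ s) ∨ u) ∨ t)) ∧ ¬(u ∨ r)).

T

Substituting u=F, r=T, q=F, s=F, t=T:
t ∨ r = T ∨ T = T
¬(t ∨ r) = ¬T = F
u ∨ t = F ∨ T = T
(u ∨ t) ∨ t = T ∨ T = T
¬((u ∨ t) ∨ t) = ¬T = F
¬((u ∨ t) ∨ t) ∧ s = F ∧ F = F
¬(t ∨ r) ∨ (¬((u ∨ t) ∨ t) ∧ s) = F ∨ F = F
¬(¬(t ∨ r) ∨ (¬((u ∨ t) ∨ t) ∧ s)) = ¬F = T
q ∧ s = F ∧ F = F
¬(q ∧ s) = ¬F = T
¬¬(q ∧ s) = ¬T = F
¬¬(q ∧ s) ∧ s = F ∧ F = F
¬(¬¬(q ∧ s) ∧ s) = ¬F = T
¬(¬¬(q ∧ s) ∧ s) ∨ u = T ∨ F = T
(¬(¬¬(q ∧ s) ∧ s) ∨ u) ∨ t = T ∨ T = T
r ∨ ((¬(¬¬(q ∧ s) ∧ s) ∨ u) ∨ t) = T ∨ T = T
u ∨ r = F ∨ T = T
¬(u ∨ r) = ¬T = F
(r ∨ ((¬(¬¬(q ∧ s) ∧ s) ∨ u) ∨ t)) ∧ ¬(u ∨ r) = T ∧ F = F
¬(¬(t ∨ r) ∨ (¬((u ∨ t) ∨ t) ∧ s)) ∨ ((r ∨ ((¬(¬¬(q ∧ s) ∧ s) ∨ u) ∨ t)) ∧ ¬(u ∨ r)) = T ∨ F = T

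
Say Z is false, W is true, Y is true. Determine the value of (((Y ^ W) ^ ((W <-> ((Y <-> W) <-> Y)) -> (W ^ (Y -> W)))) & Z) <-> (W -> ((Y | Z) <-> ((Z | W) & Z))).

Substituting Z=False, W=True, Y=True:
Y ^ W = True ^ True = False
Y <-> W = True <-> True = True
(Y <-> W) <-> Y = True <-> True = True
W <-> ((Y <-> W) <-> Y) = True <-> True = True
Y -> W = True -> True = True
W ^ (Y -> W) = True ^ True = False
(W <-> ((Y <-> W) <-> Y)) -> (W ^ (Y -> W)) = True -> False = False
(Y ^ W) ^ ((W <-> ((Y <-> W) <-> Y)) -> (W ^ (Y -> W))) = False ^ False = False
((Y ^ W) ^ ((W <-> ((Y <-> W) <-> Y)) -> (W ^ (Y -> W)))) & Z = False & False = False
Y | Z = True | False = True
Z | W = False | True = True
(Z | W) & Z = True & False = False
(Y | Z) <-> ((Z | W) & Z) = True <-> False = False
W -> ((Y | Z) <-> ((Z | W) & Z)) = True -> False = False
(((Y ^ W) ^ ((W <-> ((Y <-> W) <-> Y)) -> (W ^ (Y -> W)))) & Z) <-> (W -> ((Y | Z) <-> ((Z | W) & Z))) = False <-> False = True

True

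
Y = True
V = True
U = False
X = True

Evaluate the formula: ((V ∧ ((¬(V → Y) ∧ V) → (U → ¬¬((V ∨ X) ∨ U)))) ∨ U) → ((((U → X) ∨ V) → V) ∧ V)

True

Substituting Y=True, V=True, U=False, X=True:
V → Y = True → True = True
¬(V → Y) = ¬True = False
¬(V → Y) ∧ V = False ∧ True = False
V ∨ X = True ∨ True = True
(V ∨ X) ∨ U = True ∨ False = True
¬((V ∨ X) ∨ U) = ¬True = False
¬¬((V ∨ X) ∨ U) = ¬False = True
U → ¬¬((V ∨ X) ∨ U) = False → True = True
(¬(V → Y) ∧ V) → (U → ¬¬((V ∨ X) ∨ U)) = False → True = True
V ∧ ((¬(V → Y) ∧ V) → (U → ¬¬((V ∨ X) ∨ U))) = True ∧ True = True
(V ∧ ((¬(V → Y) ∧ V) → (U → ¬¬((V ∨ X) ∨ U)))) ∨ U = True ∨ False = True
U → X = False → True = True
(U → X) ∨ V = True ∨ True = True
((U → X) ∨ V) → V = True → True = True
(((U → X) ∨ V) → V) ∧ V = True ∧ True = True
((V ∧ ((¬(V → Y) ∧ V) → (U → ¬¬((V ∨ X) ∨ U)))) ∨ U) → ((((U → X) ∨ V) → V) ∧ V) = True → True = True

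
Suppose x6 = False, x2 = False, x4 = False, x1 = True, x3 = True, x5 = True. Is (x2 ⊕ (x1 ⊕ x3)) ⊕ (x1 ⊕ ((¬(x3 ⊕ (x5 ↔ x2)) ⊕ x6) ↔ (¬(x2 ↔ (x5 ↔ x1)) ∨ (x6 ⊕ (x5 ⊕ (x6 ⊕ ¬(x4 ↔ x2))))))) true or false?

True

x1 ⊕ x3 = True ⊕ True = False
x2 ⊕ (x1 ⊕ x3) = False ⊕ False = False
x5 ↔ x2 = True ↔ False = False
x3 ⊕ (x5 ↔ x2) = True ⊕ False = True
¬(x3 ⊕ (x5 ↔ x2)) = ¬True = False
¬(x3 ⊕ (x5 ↔ x2)) ⊕ x6 = False ⊕ False = False
x5 ↔ x1 = True ↔ True = True
x2 ↔ (x5 ↔ x1) = False ↔ True = False
¬(x2 ↔ (x5 ↔ x1)) = ¬False = True
x4 ↔ x2 = False ↔ False = True
¬(x4 ↔ x2) = ¬True = False
x6 ⊕ ¬(x4 ↔ x2) = False ⊕ False = False
x5 ⊕ (x6 ⊕ ¬(x4 ↔ x2)) = True ⊕ False = True
x6 ⊕ (x5 ⊕ (x6 ⊕ ¬(x4 ↔ x2))) = False ⊕ True = True
¬(x2 ↔ (x5 ↔ x1)) ∨ (x6 ⊕ (x5 ⊕ (x6 ⊕ ¬(x4 ↔ x2)))) = True ∨ True = True
(¬(x3 ⊕ (x5 ↔ x2)) ⊕ x6) ↔ (¬(x2 ↔ (x5 ↔ x1)) ∨ (x6 ⊕ (x5 ⊕ (x6 ⊕ ¬(x4 ↔ x2))))) = False ↔ True = False
x1 ⊕ ((¬(x3 ⊕ (x5 ↔ x2)) ⊕ x6) ↔ (¬(x2 ↔ (x5 ↔ x1)) ∨ (x6 ⊕ (x5 ⊕ (x6 ⊕ ¬(x4 ↔ x2)))))) = True ⊕ False = True
(x2 ⊕ (x1 ⊕ x3)) ⊕ (x1 ⊕ ((¬(x3 ⊕ (x5 ↔ x2)) ⊕ x6) ↔ (¬(x2 ↔ (x5 ↔ x1)) ∨ (x6 ⊕ (x5 ⊕ (x6 ⊕ ¬(x4 ↔ x2))))))) = False ⊕ True = True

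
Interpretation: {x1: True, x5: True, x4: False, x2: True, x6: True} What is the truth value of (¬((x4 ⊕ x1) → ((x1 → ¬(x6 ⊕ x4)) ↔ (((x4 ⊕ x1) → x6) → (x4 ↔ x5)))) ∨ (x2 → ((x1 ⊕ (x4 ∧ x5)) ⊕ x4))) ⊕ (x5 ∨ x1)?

False

x4 ⊕ x1 = False ⊕ True = True
x6 ⊕ x4 = True ⊕ False = True
¬(x6 ⊕ x4) = ¬True = False
x1 → ¬(x6 ⊕ x4) = True → False = False
x4 ⊕ x1 = False ⊕ True = True
(x4 ⊕ x1) → x6 = True → True = True
x4 ↔ x5 = False ↔ True = False
((x4 ⊕ x1) → x6) → (x4 ↔ x5) = True → False = False
(x1 → ¬(x6 ⊕ x4)) ↔ (((x4 ⊕ x1) → x6) → (x4 ↔ x5)) = False ↔ False = True
(x4 ⊕ x1) → ((x1 → ¬(x6 ⊕ x4)) ↔ (((x4 ⊕ x1) → x6) → (x4 ↔ x5))) = True → True = True
¬((x4 ⊕ x1) → ((x1 → ¬(x6 ⊕ x4)) ↔ (((x4 ⊕ x1) → x6) → (x4 ↔ x5)))) = ¬True = False
x4 ∧ x5 = False ∧ True = False
x1 ⊕ (x4 ∧ x5) = True ⊕ False = True
(x1 ⊕ (x4 ∧ x5)) ⊕ x4 = True ⊕ False = True
x2 → ((x1 ⊕ (x4 ∧ x5)) ⊕ x4) = True → True = True
¬((x4 ⊕ x1) → ((x1 → ¬(x6 ⊕ x4)) ↔ (((x4 ⊕ x1) → x6) → (x4 ↔ x5)))) ∨ (x2 → ((x1 ⊕ (x4 ∧ x5)) ⊕ x4)) = False ∨ True = True
x5 ∨ x1 = True ∨ True = True
(¬((x4 ⊕ x1) → ((x1 → ¬(x6 ⊕ x4)) ↔ (((x4 ⊕ x1) → x6) → (x4 ↔ x5)))) ∨ (x2 → ((x1 ⊕ (x4 ∧ x5)) ⊕ x4))) ⊕ (x5 ∨ x1) = True ⊕ True = False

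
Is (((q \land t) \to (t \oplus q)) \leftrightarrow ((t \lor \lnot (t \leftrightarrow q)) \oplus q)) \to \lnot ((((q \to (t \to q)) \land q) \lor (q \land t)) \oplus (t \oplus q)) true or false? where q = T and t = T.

Substituting q=T, t=T:
q \land t = T \land T = T
t \oplus q = T \oplus T = F
(q \land t) \to (t \oplus q) = T \to F = F
t \leftrightarrow q = T \leftrightarrow T = T
\lnot (t \leftrightarrow q) = \lnot T = F
t \lor \lnot (t \leftrightarrow q) = T \lor F = T
(t \lor \lnot (t \leftrightarrow q)) \oplus q = T \oplus T = F
((q \land t) \to (t \oplus q)) \leftrightarrow ((t \lor \lnot (t \leftrightarrow q)) \oplus q) = F \leftrightarrow F = T
t \to q = T \to T = T
q \to (t \to q) = T \to T = T
(q \to (t \to q)) \land q = T \land T = T
q \land t = T \land T = T
((q \to (t \to q)) \land q) \lor (q \land t) = T \lor T = T
t \oplus q = T \oplus T = F
(((q \to (t \to q)) \land q) \lor (q \land t)) \oplus (t \oplus q) = T \oplus F = T
\lnot ((((q \to (t \to q)) \land q) \lor (q \land t)) \oplus (t \oplus q)) = \lnot T = F
(((q \land t) \to (t \oplus q)) \leftrightarrow ((t \lor \lnot (t \leftrightarrow q)) \oplus q)) \to \lnot ((((q \to (t \to q)) \land q) \lor (q \land t)) \oplus (t \oplus q)) = T \to F = F

F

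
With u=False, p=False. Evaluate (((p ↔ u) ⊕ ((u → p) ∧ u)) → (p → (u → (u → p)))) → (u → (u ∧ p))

True

p ↔ u = False ↔ False = True
u → p = False → False = True
(u → p) ∧ u = True ∧ False = False
(p ↔ u) ⊕ ((u → p) ∧ u) = True ⊕ False = True
u → p = False → False = True
u → (u → p) = False → True = True
p → (u → (u → p)) = False → True = True
((p ↔ u) ⊕ ((u → p) ∧ u)) → (p → (u → (u → p))) = True → True = True
u ∧ p = False ∧ False = False
u → (u ∧ p) = False → False = True
(((p ↔ u) ⊕ ((u → p) ∧ u)) → (p → (u → (u → p)))) → (u → (u ∧ p)) = True → True = True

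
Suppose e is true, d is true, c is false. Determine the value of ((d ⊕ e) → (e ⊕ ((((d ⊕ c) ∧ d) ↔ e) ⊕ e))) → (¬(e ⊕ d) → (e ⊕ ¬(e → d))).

True

d ⊕ e = True ⊕ True = False
d ⊕ c = True ⊕ False = True
(d ⊕ c) ∧ d = True ∧ True = True
((d ⊕ c) ∧ d) ↔ e = True ↔ True = True
(((d ⊕ c) ∧ d) ↔ e) ⊕ e = True ⊕ True = False
e ⊕ ((((d ⊕ c) ∧ d) ↔ e) ⊕ e) = True ⊕ False = True
(d ⊕ e) → (e ⊕ ((((d ⊕ c) ∧ d) ↔ e) ⊕ e)) = False → True = True
e ⊕ d = True ⊕ True = False
¬(e ⊕ d) = ¬False = True
e → d = True → True = True
¬(e → d) = ¬True = False
e ⊕ ¬(e → d) = True ⊕ False = True
¬(e ⊕ d) → (e ⊕ ¬(e → d)) = True → True = True
((d ⊕ e) → (e ⊕ ((((d ⊕ c) ∧ d) ↔ e) ⊕ e))) → (¬(e ⊕ d) → (e ⊕ ¬(e → d))) = True → True = True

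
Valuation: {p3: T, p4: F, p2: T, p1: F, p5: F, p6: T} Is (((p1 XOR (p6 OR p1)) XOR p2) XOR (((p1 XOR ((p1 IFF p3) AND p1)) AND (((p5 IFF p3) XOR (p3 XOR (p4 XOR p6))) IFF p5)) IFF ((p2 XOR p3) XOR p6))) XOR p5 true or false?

Substituting p3=T, p4=F, p2=T, p1=F, p5=F, p6=T:
p6 OR p1 = T OR F = T
p1 XOR (p6 OR p1) = F XOR T = T
(p1 XOR (p6 OR p1)) XOR p2 = T XOR T = F
p1 IFF p3 = F IFF T = F
(p1 IFF p3) AND p1 = F AND F = F
p1 XOR ((p1 IFF p3) AND p1) = F XOR F = F
p5 IFF p3 = F IFF T = F
p4 XOR p6 = F XOR T = T
p3 XOR (p4 XOR p6) = T XOR T = F
(p5 IFF p3) XOR (p3 XOR (p4 XOR p6)) = F XOR F = F
((p5 IFF p3) XOR (p3 XOR (p4 XOR p6))) IFF p5 = F IFF F = T
(p1 XOR ((p1 IFF p3) AND p1)) AND (((p5 IFF p3) XOR (p3 XOR (p4 XOR p6))) IFF p5) = F AND T = F
p2 XOR p3 = T XOR T = F
(p2 XOR p3) XOR p6 = F XOR T = T
((p1 XOR ((p1 IFF p3) AND p1)) AND (((p5 IFF p3) XOR (p3 XOR (p4 XOR p6))) IFF p5)) IFF ((p2 XOR p3) XOR p6) = F IFF T = F
((p1 XOR (p6 OR p1)) XOR p2) XOR (((p1 XOR ((p1 IFF p3) AND p1)) AND (((p5 IFF p3) XOR (p3 XOR (p4 XOR p6))) IFF p5)) IFF ((p2 XOR p3) XOR p6)) = F XOR F = F
(((p1 XOR (p6 OR p1)) XOR p2) XOR (((p1 XOR ((p1 IFF p3) AND p1)) AND (((p5 IFF p3) XOR (p3 XOR (p4 XOR p6))) IFF p5)) IFF ((p2 XOR p3) XOR p6))) XOR p5 = F XOR F = F

F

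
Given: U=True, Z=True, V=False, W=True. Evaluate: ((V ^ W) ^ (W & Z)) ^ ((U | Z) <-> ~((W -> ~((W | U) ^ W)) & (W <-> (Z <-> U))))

V ^ W = False ^ True = True
W & Z = True & True = True
(V ^ W) ^ (W & Z) = True ^ True = False
U | Z = True | True = True
W | U = True | True = True
(W | U) ^ W = True ^ True = False
~((W | U) ^ W) = ~False = True
W -> ~((W | U) ^ W) = True -> True = True
Z <-> U = True <-> True = True
W <-> (Z <-> U) = True <-> True = True
(W -> ~((W | U) ^ W)) & (W <-> (Z <-> U)) = True & True = True
~((W -> ~((W | U) ^ W)) & (W <-> (Z <-> U))) = ~True = False
(U | Z) <-> ~((W -> ~((W | U) ^ W)) & (W <-> (Z <-> U))) = True <-> False = False
((V ^ W) ^ (W & Z)) ^ ((U | Z) <-> ~((W -> ~((W | U) ^ W)) & (W <-> (Z <-> U)))) = False ^ False = False

False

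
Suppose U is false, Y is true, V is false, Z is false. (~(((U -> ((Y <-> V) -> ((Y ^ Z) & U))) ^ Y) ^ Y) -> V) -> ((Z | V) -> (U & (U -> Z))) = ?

Substituting U=F, Y=T, V=F, Z=F:
Y <-> V = T <-> F = F
Y ^ Z = T ^ F = T
(Y ^ Z) & U = T & F = F
(Y <-> V) -> ((Y ^ Z) & U) = F -> F = T
U -> ((Y <-> V) -> ((Y ^ Z) & U)) = F -> T = T
(U -> ((Y <-> V) -> ((Y ^ Z) & U))) ^ Y = T ^ T = F
((U -> ((Y <-> V) -> ((Y ^ Z) & U))) ^ Y) ^ Y = F ^ T = T
~(((U -> ((Y <-> V) -> ((Y ^ Z) & U))) ^ Y) ^ Y) = ~T = F
~(((U -> ((Y <-> V) -> ((Y ^ Z) & U))) ^ Y) ^ Y) -> V = F -> F = T
Z | V = F | F = F
U -> Z = F -> F = T
U & (U -> Z) = F & T = F
(Z | V) -> (U & (U -> Z)) = F -> F = T
(~(((U -> ((Y <-> V) -> ((Y ^ Z) & U))) ^ Y) ^ Y) -> V) -> ((Z | V) -> (U & (U -> Z))) = T -> T = T

T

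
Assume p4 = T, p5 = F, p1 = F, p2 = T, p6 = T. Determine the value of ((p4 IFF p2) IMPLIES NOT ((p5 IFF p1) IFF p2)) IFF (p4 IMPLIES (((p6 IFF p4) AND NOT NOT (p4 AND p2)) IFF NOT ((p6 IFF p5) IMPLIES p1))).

T

p4 IFF p2 = T IFF T = T
p5 IFF p1 = F IFF F = T
(p5 IFF p1) IFF p2 = T IFF T = T
NOT ((p5 IFF p1) IFF p2) = NOT T = F
(p4 IFF p2) IMPLIES NOT ((p5 IFF p1) IFF p2) = T IMPLIES F = F
p6 IFF p4 = T IFF T = T
p4 AND p2 = T AND T = T
NOT (p4 AND p2) = NOT T = F
NOT NOT (p4 AND p2) = NOT F = T
(p6 IFF p4) AND NOT NOT (p4 AND p2) = T AND T = T
p6 IFF p5 = T IFF F = F
(p6 IFF p5) IMPLIES p1 = F IMPLIES F = T
NOT ((p6 IFF p5) IMPLIES p1) = NOT T = F
((p6 IFF p4) AND NOT NOT (p4 AND p2)) IFF NOT ((p6 IFF p5) IMPLIES p1) = T IFF F = F
p4 IMPLIES (((p6 IFF p4) AND NOT NOT (p4 AND p2)) IFF NOT ((p6 IFF p5) IMPLIES p1)) = T IMPLIES F = F
((p4 IFF p2) IMPLIES NOT ((p5 IFF p1) IFF p2)) IFF (p4 IMPLIES (((p6 IFF p4) AND NOT NOT (p4 AND p2)) IFF NOT ((p6 IFF p5) IMPLIES p1))) = F IFF F = T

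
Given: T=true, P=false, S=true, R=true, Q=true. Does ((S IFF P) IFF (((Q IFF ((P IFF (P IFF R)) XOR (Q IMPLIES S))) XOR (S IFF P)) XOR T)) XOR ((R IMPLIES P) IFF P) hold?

Substituting T=true, P=false, S=true, R=true, Q=true:
S IFF P = true IFF false = false
P IFF R = false IFF true = false
P IFF (P IFF R) = false IFF false = true
Q IMPLIES S = true IMPLIES true = true
(P IFF (P IFF R)) XOR (Q IMPLIES S) = true XOR true = false
Q IFF ((P IFF (P IFF R)) XOR (Q IMPLIES S)) = true IFF false = false
S IFF P = true IFF false = false
(Q IFF ((P IFF (P IFF R)) XOR (Q IMPLIES S))) XOR (S IFF P) = false XOR false = false
((Q IFF ((P IFF (P IFF R)) XOR (Q IMPLIES S))) XOR (S IFF P)) XOR T = false XOR true = true
(S IFF P) IFF (((Q IFF ((P IFF (P IFF R)) XOR (Q IMPLIES S))) XOR (S IFF P)) XOR T) = false IFF true = false
R IMPLIES P = true IMPLIES false = false
(R IMPLIES P) IFF P = false IFF false = true
((S IFF P) IFF (((Q IFF ((P IFF (P IFF R)) XOR (Q IMPLIES S))) XOR (S IFF P)) XOR T)) XOR ((R IMPLIES P) IFF P) = false XOR true = true

true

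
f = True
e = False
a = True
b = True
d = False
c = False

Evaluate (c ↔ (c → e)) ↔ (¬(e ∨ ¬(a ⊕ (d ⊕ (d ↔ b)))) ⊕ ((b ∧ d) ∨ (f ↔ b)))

True

c → e = False → False = True
c ↔ (c → e) = False ↔ True = False
d ↔ b = False ↔ True = False
d ⊕ (d ↔ b) = False ⊕ False = False
a ⊕ (d ⊕ (d ↔ b)) = True ⊕ False = True
¬(a ⊕ (d ⊕ (d ↔ b))) = ¬True = False
e ∨ ¬(a ⊕ (d ⊕ (d ↔ b))) = False ∨ False = False
¬(e ∨ ¬(a ⊕ (d ⊕ (d ↔ b)))) = ¬False = True
b ∧ d = True ∧ False = False
f ↔ b = True ↔ True = True
(b ∧ d) ∨ (f ↔ b) = False ∨ True = True
¬(e ∨ ¬(a ⊕ (d ⊕ (d ↔ b)))) ⊕ ((b ∧ d) ∨ (f ↔ b)) = True ⊕ True = False
(c ↔ (c → e)) ↔ (¬(e ∨ ¬(a ⊕ (d ⊕ (d ↔ b)))) ⊕ ((b ∧ d) ∨ (f ↔ b))) = False ↔ False = True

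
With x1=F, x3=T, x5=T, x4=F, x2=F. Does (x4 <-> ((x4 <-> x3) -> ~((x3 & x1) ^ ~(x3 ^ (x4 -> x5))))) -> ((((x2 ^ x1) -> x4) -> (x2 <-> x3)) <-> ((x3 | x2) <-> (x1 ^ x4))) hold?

T

x4 <-> x3 = F <-> T = F
x3 & x1 = T & F = F
x4 -> x5 = F -> T = T
x3 ^ (x4 -> x5) = T ^ T = F
~(x3 ^ (x4 -> x5)) = ~F = T
(x3 & x1) ^ ~(x3 ^ (x4 -> x5)) = F ^ T = T
~((x3 & x1) ^ ~(x3 ^ (x4 -> x5))) = ~T = F
(x4 <-> x3) -> ~((x3 & x1) ^ ~(x3 ^ (x4 -> x5))) = F -> F = T
x4 <-> ((x4 <-> x3) -> ~((x3 & x1) ^ ~(x3 ^ (x4 -> x5)))) = F <-> T = F
x2 ^ x1 = F ^ F = F
(x2 ^ x1) -> x4 = F -> F = T
x2 <-> x3 = F <-> T = F
((x2 ^ x1) -> x4) -> (x2 <-> x3) = T -> F = F
x3 | x2 = T | F = T
x1 ^ x4 = F ^ F = F
(x3 | x2) <-> (x1 ^ x4) = T <-> F = F
(((x2 ^ x1) -> x4) -> (x2 <-> x3)) <-> ((x3 | x2) <-> (x1 ^ x4)) = F <-> F = T
(x4 <-> ((x4 <-> x3) -> ~((x3 & x1) ^ ~(x3 ^ (x4 -> x5))))) -> ((((x2 ^ x1) -> x4) -> (x2 <-> x3)) <-> ((x3 | x2) <-> (x1 ^ x4))) = F -> T = T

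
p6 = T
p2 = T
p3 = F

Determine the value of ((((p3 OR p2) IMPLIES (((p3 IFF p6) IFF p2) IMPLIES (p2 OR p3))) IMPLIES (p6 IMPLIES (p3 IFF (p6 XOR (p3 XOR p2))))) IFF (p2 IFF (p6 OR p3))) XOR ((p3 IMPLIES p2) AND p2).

F

p3 OR p2 = F OR T = T
p3 IFF p6 = F IFF T = F
(p3 IFF p6) IFF p2 = F IFF T = F
p2 OR p3 = T OR F = T
((p3 IFF p6) IFF p2) IMPLIES (p2 OR p3) = F IMPLIES T = T
(p3 OR p2) IMPLIES (((p3 IFF p6) IFF p2) IMPLIES (p2 OR p3)) = T IMPLIES T = T
p3 XOR p2 = F XOR T = T
p6 XOR (p3 XOR p2) = T XOR T = F
p3 IFF (p6 XOR (p3 XOR p2)) = F IFF F = T
p6 IMPLIES (p3 IFF (p6 XOR (p3 XOR p2))) = T IMPLIES T = T
((p3 OR p2) IMPLIES (((p3 IFF p6) IFF p2) IMPLIES (p2 OR p3))) IMPLIES (p6 IMPLIES (p3 IFF (p6 XOR (p3 XOR p2)))) = T IMPLIES T = T
p6 OR p3 = T OR F = T
p2 IFF (p6 OR p3) = T IFF T = T
(((p3 OR p2) IMPLIES (((p3 IFF p6) IFF p2) IMPLIES (p2 OR p3))) IMPLIES (p6 IMPLIES (p3 IFF (p6 XOR (p3 XOR p2))))) IFF (p2 IFF (p6 OR p3)) = T IFF T = T
p3 IMPLIES p2 = F IMPLIES T = T
(p3 IMPLIES p2) AND p2 = T AND T = T
((((p3 OR p2) IMPLIES (((p3 IFF p6) IFF p2) IMPLIES (p2 OR p3))) IMPLIES (p6 IMPLIES (p3 IFF (p6 XOR (p3 XOR p2))))) IFF (p2 IFF (p6 OR p3))) XOR ((p3 IMPLIES p2) AND p2) = T XOR T = F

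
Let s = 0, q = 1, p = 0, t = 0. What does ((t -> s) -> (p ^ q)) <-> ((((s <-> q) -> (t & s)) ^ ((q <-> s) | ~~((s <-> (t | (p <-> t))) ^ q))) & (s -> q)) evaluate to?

Substituting s=0, q=1, p=0, t=0:
t -> s = 0 -> 0 = 1
p ^ q = 0 ^ 1 = 1
(t -> s) -> (p ^ q) = 1 -> 1 = 1
s <-> q = 0 <-> 1 = 0
t & s = 0 & 0 = 0
(s <-> q) -> (t & s) = 0 -> 0 = 1
q <-> s = 1 <-> 0 = 0
p <-> t = 0 <-> 0 = 1
t | (p <-> t) = 0 | 1 = 1
s <-> (t | (p <-> t)) = 0 <-> 1 = 0
(s <-> (t | (p <-> t))) ^ q = 0 ^ 1 = 1
~((s <-> (t | (p <-> t))) ^ q) = ~1 = 0
~~((s <-> (t | (p <-> t))) ^ q) = ~0 = 1
(q <-> s) | ~~((s <-> (t | (p <-> t))) ^ q) = 0 | 1 = 1
((s <-> q) -> (t & s)) ^ ((q <-> s) | ~~((s <-> (t | (p <-> t))) ^ q)) = 1 ^ 1 = 0
s -> q = 0 -> 1 = 1
(((s <-> q) -> (t & s)) ^ ((q <-> s) | ~~((s <-> (t | (p <-> t))) ^ q))) & (s -> q) = 0 & 1 = 0
((t -> s) -> (p ^ q)) <-> ((((s <-> q) -> (t & s)) ^ ((q <-> s) | ~~((s <-> (t | (p <-> t))) ^ q))) & (s -> q)) = 1 <-> 0 = 0

0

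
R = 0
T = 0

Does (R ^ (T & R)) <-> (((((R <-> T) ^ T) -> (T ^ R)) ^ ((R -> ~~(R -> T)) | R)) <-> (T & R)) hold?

1

Substituting R=0, T=0:
T & R = 0 & 0 = 0
R ^ (T & R) = 0 ^ 0 = 0
R <-> T = 0 <-> 0 = 1
(R <-> T) ^ T = 1 ^ 0 = 1
T ^ R = 0 ^ 0 = 0
((R <-> T) ^ T) -> (T ^ R) = 1 -> 0 = 0
R -> T = 0 -> 0 = 1
~(R -> T) = ~1 = 0
~~(R -> T) = ~0 = 1
R -> ~~(R -> T) = 0 -> 1 = 1
(R -> ~~(R -> T)) | R = 1 | 0 = 1
(((R <-> T) ^ T) -> (T ^ R)) ^ ((R -> ~~(R -> T)) | R) = 0 ^ 1 = 1
T & R = 0 & 0 = 0
((((R <-> T) ^ T) -> (T ^ R)) ^ ((R -> ~~(R -> T)) | R)) <-> (T & R) = 1 <-> 0 = 0
(R ^ (T & R)) <-> (((((R <-> T) ^ T) -> (T ^ R)) ^ ((R -> ~~(R -> T)) | R)) <-> (T & R)) = 0 <-> 0 = 1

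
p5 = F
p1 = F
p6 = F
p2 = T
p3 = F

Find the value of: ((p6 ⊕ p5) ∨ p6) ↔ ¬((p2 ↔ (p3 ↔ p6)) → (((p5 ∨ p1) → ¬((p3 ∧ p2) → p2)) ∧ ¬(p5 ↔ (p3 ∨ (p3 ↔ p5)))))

T

p6 ⊕ p5 = F ⊕ F = F
(p6 ⊕ p5) ∨ p6 = F ∨ F = F
p3 ↔ p6 = F ↔ F = T
p2 ↔ (p3 ↔ p6) = T ↔ T = T
p5 ∨ p1 = F ∨ F = F
p3 ∧ p2 = F ∧ T = F
(p3 ∧ p2) → p2 = F → T = T
¬((p3 ∧ p2) → p2) = ¬T = F
(p5 ∨ p1) → ¬((p3 ∧ p2) → p2) = F → F = T
p3 ↔ p5 = F ↔ F = T
p3 ∨ (p3 ↔ p5) = F ∨ T = T
p5 ↔ (p3 ∨ (p3 ↔ p5)) = F ↔ T = F
¬(p5 ↔ (p3 ∨ (p3 ↔ p5))) = ¬F = T
((p5 ∨ p1) → ¬((p3 ∧ p2) → p2)) ∧ ¬(p5 ↔ (p3 ∨ (p3 ↔ p5))) = T ∧ T = T
(p2 ↔ (p3 ↔ p6)) → (((p5 ∨ p1) → ¬((p3 ∧ p2) → p2)) ∧ ¬(p5 ↔ (p3 ∨ (p3 ↔ p5)))) = T → T = T
¬((p2 ↔ (p3 ↔ p6)) → (((p5 ∨ p1) → ¬((p3 ∧ p2) → p2)) ∧ ¬(p5 ↔ (p3 ∨ (p3 ↔ p5))))) = ¬T = F
((p6 ⊕ p5) ∨ p6) ↔ ¬((p2 ↔ (p3 ↔ p6)) → (((p5 ∨ p1) → ¬((p3 ∧ p2) → p2)) ∧ ¬(p5 ↔ (p3 ∨ (p3 ↔ p5))))) = F ↔ F = T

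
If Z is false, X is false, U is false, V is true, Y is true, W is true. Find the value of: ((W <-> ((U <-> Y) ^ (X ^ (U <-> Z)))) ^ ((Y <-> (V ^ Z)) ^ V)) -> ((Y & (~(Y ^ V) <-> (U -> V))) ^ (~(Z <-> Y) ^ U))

0

U <-> Y = 0 <-> 1 = 0
U <-> Z = 0 <-> 0 = 1
X ^ (U <-> Z) = 0 ^ 1 = 1
(U <-> Y) ^ (X ^ (U <-> Z)) = 0 ^ 1 = 1
W <-> ((U <-> Y) ^ (X ^ (U <-> Z))) = 1 <-> 1 = 1
V ^ Z = 1 ^ 0 = 1
Y <-> (V ^ Z) = 1 <-> 1 = 1
(Y <-> (V ^ Z)) ^ V = 1 ^ 1 = 0
(W <-> ((U <-> Y) ^ (X ^ (U <-> Z)))) ^ ((Y <-> (V ^ Z)) ^ V) = 1 ^ 0 = 1
Y ^ V = 1 ^ 1 = 0
~(Y ^ V) = ~0 = 1
U -> V = 0 -> 1 = 1
~(Y ^ V) <-> (U -> V) = 1 <-> 1 = 1
Y & (~(Y ^ V) <-> (U -> V)) = 1 & 1 = 1
Z <-> Y = 0 <-> 1 = 0
~(Z <-> Y) = ~0 = 1
~(Z <-> Y) ^ U = 1 ^ 0 = 1
(Y & (~(Y ^ V) <-> (U -> V))) ^ (~(Z <-> Y) ^ U) = 1 ^ 1 = 0
((W <-> ((U <-> Y) ^ (X ^ (U <-> Z)))) ^ ((Y <-> (V ^ Z)) ^ V)) -> ((Y & (~(Y ^ V) <-> (U -> V))) ^ (~(Z <-> Y) ^ U)) = 1 -> 0 = 0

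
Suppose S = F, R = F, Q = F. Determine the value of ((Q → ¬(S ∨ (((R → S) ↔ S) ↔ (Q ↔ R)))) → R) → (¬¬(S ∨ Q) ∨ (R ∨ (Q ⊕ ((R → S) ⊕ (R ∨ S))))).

T

R → S = F → F = T
(R → S) ↔ S = T ↔ F = F
Q ↔ R = F ↔ F = T
((R → S) ↔ S) ↔ (Q ↔ R) = F ↔ T = F
S ∨ (((R → S) ↔ S) ↔ (Q ↔ R)) = F ∨ F = F
¬(S ∨ (((R → S) ↔ S) ↔ (Q ↔ R))) = ¬F = T
Q → ¬(S ∨ (((R → S) ↔ S) ↔ (Q ↔ R))) = F → T = T
(Q → ¬(S ∨ (((R → S) ↔ S) ↔ (Q ↔ R)))) → R = T → F = F
S ∨ Q = F ∨ F = F
¬(S ∨ Q) = ¬F = T
¬¬(S ∨ Q) = ¬T = F
R → S = F → F = T
R ∨ S = F ∨ F = F
(R → S) ⊕ (R ∨ S) = T ⊕ F = T
Q ⊕ ((R → S) ⊕ (R ∨ S)) = F ⊕ T = T
R ∨ (Q ⊕ ((R → S) ⊕ (R ∨ S))) = F ∨ T = T
¬¬(S ∨ Q) ∨ (R ∨ (Q ⊕ ((R → S) ⊕ (R ∨ S)))) = F ∨ T = T
((Q → ¬(S ∨ (((R → S) ↔ S) ↔ (Q ↔ R)))) → R) → (¬¬(S ∨ Q) ∨ (R ∨ (Q ⊕ ((R → S) ⊕ (R ∨ S))))) = F → T = T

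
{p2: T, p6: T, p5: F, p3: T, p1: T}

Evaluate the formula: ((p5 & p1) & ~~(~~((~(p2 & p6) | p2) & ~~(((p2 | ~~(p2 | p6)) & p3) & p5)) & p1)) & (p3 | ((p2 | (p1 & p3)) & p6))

F

p5 & p1 = F & T = F
p2 & p6 = T & T = T
~(p2 & p6) = ~T = F
~(p2 & p6) | p2 = F | T = T
p2 | p6 = T | T = T
~(p2 | p6) = ~T = F
~~(p2 | p6) = ~F = T
p2 | ~~(p2 | p6) = T | T = T
(p2 | ~~(p2 | p6)) & p3 = T & T = T
((p2 | ~~(p2 | p6)) & p3) & p5 = T & F = F
~(((p2 | ~~(p2 | p6)) & p3) & p5) = ~F = T
~~(((p2 | ~~(p2 | p6)) & p3) & p5) = ~T = F
(~(p2 & p6) | p2) & ~~(((p2 | ~~(p2 | p6)) & p3) & p5) = T & F = F
~((~(p2 & p6) | p2) & ~~(((p2 | ~~(p2 | p6)) & p3) & p5)) = ~F = T
~~((~(p2 & p6) | p2) & ~~(((p2 | ~~(p2 | p6)) & p3) & p5)) = ~T = F
~~((~(p2 & p6) | p2) & ~~(((p2 | ~~(p2 | p6)) & p3) & p5)) & p1 = F & T = F
~(~~((~(p2 & p6) | p2) & ~~(((p2 | ~~(p2 | p6)) & p3) & p5)) & p1) = ~F = T
~~(~~((~(p2 & p6) | p2) & ~~(((p2 | ~~(p2 | p6)) & p3) & p5)) & p1) = ~T = F
(p5 & p1) & ~~(~~((~(p2 & p6) | p2) & ~~(((p2 | ~~(p2 | p6)) & p3) & p5)) & p1) = F & F = F
p1 & p3 = T & T = T
p2 | (p1 & p3) = T | T = T
(p2 | (p1 & p3)) & p6 = T & T = T
p3 | ((p2 | (p1 & p3)) & p6) = T | T = T
((p5 & p1) & ~~(~~((~(p2 & p6) | p2) & ~~(((p2 | ~~(p2 | p6)) & p3) & p5)) & p1)) & (p3 | ((p2 | (p1 & p3)) & p6)) = F & T = F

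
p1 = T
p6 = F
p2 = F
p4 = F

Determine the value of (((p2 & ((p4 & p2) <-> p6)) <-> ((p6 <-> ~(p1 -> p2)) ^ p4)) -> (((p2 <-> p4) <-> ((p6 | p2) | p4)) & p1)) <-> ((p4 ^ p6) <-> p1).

p4 & p2 = F & F = F
(p4 & p2) <-> p6 = F <-> F = T
p2 & ((p4 & p2) <-> p6) = F & T = F
p1 -> p2 = T -> F = F
~(p1 -> p2) = ~F = T
p6 <-> ~(p1 -> p2) = F <-> T = F
(p6 <-> ~(p1 -> p2)) ^ p4 = F ^ F = F
(p2 & ((p4 & p2) <-> p6)) <-> ((p6 <-> ~(p1 -> p2)) ^ p4) = F <-> F = T
p2 <-> p4 = F <-> F = T
p6 | p2 = F | F = F
(p6 | p2) | p4 = F | F = F
(p2 <-> p4) <-> ((p6 | p2) | p4) = T <-> F = F
((p2 <-> p4) <-> ((p6 | p2) | p4)) & p1 = F & T = F
((p2 & ((p4 & p2) <-> p6)) <-> ((p6 <-> ~(p1 -> p2)) ^ p4)) -> (((p2 <-> p4) <-> ((p6 | p2) | p4)) & p1) = T -> F = F
p4 ^ p6 = F ^ F = F
(p4 ^ p6) <-> p1 = F <-> T = F
(((p2 & ((p4 & p2) <-> p6)) <-> ((p6 <-> ~(p1 -> p2)) ^ p4)) -> (((p2 <-> p4) <-> ((p6 | p2) | p4)) & p1)) <-> ((p4 ^ p6) <-> p1) = F <-> F = T

T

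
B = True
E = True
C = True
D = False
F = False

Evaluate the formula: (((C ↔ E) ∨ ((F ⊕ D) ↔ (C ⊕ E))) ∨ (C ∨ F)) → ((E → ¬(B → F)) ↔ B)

True

C ↔ E = True ↔ True = True
F ⊕ D = False ⊕ False = False
C ⊕ E = True ⊕ True = False
(F ⊕ D) ↔ (C ⊕ E) = False ↔ False = True
(C ↔ E) ∨ ((F ⊕ D) ↔ (C ⊕ E)) = True ∨ True = True
C ∨ F = True ∨ False = True
((C ↔ E) ∨ ((F ⊕ D) ↔ (C ⊕ E))) ∨ (C ∨ F) = True ∨ True = True
B → F = True → False = False
¬(B → F) = ¬False = True
E → ¬(B → F) = True → True = True
(E → ¬(B → F)) ↔ B = True ↔ True = True
(((C ↔ E) ∨ ((F ⊕ D) ↔ (C ⊕ E))) ∨ (C ∨ F)) → ((E → ¬(B → F)) ↔ B) = True → True = True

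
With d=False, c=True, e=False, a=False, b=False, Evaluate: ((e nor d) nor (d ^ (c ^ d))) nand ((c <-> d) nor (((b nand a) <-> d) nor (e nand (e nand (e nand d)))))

e nor d = False nor False = True
c ^ d = True ^ False = True
d ^ (c ^ d) = False ^ True = True
(e nor d) nor (d ^ (c ^ d)) = True nor True = False
c <-> d = True <-> False = False
b nand a = False nand False = True
(b nand a) <-> d = True <-> False = False
e nand d = False nand False = True
e nand (e nand d) = False nand True = True
e nand (e nand (e nand d)) = False nand True = True
((b nand a) <-> d) nor (e nand (e nand (e nand d))) = False nor True = False
(c <-> d) nor (((b nand a) <-> d) nor (e nand (e nand (e nand d)))) = False nor False = True
((e nor d) nor (d ^ (c ^ d))) nand ((c <-> d) nor (((b nand a) <-> d) nor (e nand (e nand (e nand d))))) = False nand True = True

True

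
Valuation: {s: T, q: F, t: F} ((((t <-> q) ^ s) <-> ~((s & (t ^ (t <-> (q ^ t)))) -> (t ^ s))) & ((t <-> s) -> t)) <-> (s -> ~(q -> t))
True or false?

F

t <-> q = F <-> F = T
(t <-> q) ^ s = T ^ T = F
q ^ t = F ^ F = F
t <-> (q ^ t) = F <-> F = T
t ^ (t <-> (q ^ t)) = F ^ T = T
s & (t ^ (t <-> (q ^ t))) = T & T = T
t ^ s = F ^ T = T
(s & (t ^ (t <-> (q ^ t)))) -> (t ^ s) = T -> T = T
~((s & (t ^ (t <-> (q ^ t)))) -> (t ^ s)) = ~T = F
((t <-> q) ^ s) <-> ~((s & (t ^ (t <-> (q ^ t)))) -> (t ^ s)) = F <-> F = T
t <-> s = F <-> T = F
(t <-> s) -> t = F -> F = T
(((t <-> q) ^ s) <-> ~((s & (t ^ (t <-> (q ^ t)))) -> (t ^ s))) & ((t <-> s) -> t) = T & T = T
q -> t = F -> F = T
~(q -> t) = ~T = F
s -> ~(q -> t) = T -> F = F
((((t <-> q) ^ s) <-> ~((s & (t ^ (t <-> (q ^ t)))) -> (t ^ s))) & ((t <-> s) -> t)) <-> (s -> ~(q -> t)) = T <-> F = F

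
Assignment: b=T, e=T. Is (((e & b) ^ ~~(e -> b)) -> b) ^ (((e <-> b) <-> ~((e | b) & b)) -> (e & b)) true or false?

F

Substituting b=T, e=T:
e & b = T & T = T
e -> b = T -> T = T
~(e -> b) = ~T = F
~~(e -> b) = ~F = T
(e & b) ^ ~~(e -> b) = T ^ T = F
((e & b) ^ ~~(e -> b)) -> b = F -> T = T
e <-> b = T <-> T = T
e | b = T | T = T
(e | b) & b = T & T = T
~((e | b) & b) = ~T = F
(e <-> b) <-> ~((e | b) & b) = T <-> F = F
e & b = T & T = T
((e <-> b) <-> ~((e | b) & b)) -> (e & b) = F -> T = T
(((e & b) ^ ~~(e -> b)) -> b) ^ (((e <-> b) <-> ~((e | b) & b)) -> (e & b)) = T ^ T = F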